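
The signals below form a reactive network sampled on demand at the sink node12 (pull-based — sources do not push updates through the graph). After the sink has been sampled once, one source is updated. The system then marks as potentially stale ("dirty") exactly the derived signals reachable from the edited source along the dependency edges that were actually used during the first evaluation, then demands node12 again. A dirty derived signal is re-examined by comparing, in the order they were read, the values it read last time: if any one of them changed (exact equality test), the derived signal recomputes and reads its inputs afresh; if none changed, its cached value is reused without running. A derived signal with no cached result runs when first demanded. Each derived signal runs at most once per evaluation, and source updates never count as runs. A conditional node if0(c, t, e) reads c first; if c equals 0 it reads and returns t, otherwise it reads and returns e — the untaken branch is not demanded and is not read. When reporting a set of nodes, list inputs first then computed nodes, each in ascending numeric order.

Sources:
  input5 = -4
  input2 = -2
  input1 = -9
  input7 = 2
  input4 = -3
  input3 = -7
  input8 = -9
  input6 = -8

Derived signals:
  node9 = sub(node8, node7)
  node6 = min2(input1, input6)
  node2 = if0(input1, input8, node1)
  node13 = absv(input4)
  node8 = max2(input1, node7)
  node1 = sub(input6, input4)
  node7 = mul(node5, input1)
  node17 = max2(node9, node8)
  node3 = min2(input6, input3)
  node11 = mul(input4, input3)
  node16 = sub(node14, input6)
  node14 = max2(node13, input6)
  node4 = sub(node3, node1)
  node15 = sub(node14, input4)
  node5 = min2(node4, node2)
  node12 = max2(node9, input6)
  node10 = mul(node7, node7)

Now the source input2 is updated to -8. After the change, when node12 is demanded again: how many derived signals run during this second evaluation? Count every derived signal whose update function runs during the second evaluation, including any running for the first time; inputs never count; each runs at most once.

Initial pass — values computed on the first demand:
  node1 = sub(-8, -3) = -5
  node2 = if0(input1=-9 -> else branch node1) = -5
  node3 = min2(-8, -7) = -8
  node4 = sub(-8, -5) = -3
  node5 = min2(-3, -5) = -5
  node7 = mul(-5, -9) = 45
  node8 = max2(-9, 45) = 45
  node9 = sub(45, 45) = 0
  node12 = max2(0, -8) = 0

Second demand — change propagation:
  no demanded computation ever read input2, so the edit dirties nothing and nothing runs.

The important point: nothing the output needs ever reads input2, so the edit is invisible to it.

Run set: none (0 run).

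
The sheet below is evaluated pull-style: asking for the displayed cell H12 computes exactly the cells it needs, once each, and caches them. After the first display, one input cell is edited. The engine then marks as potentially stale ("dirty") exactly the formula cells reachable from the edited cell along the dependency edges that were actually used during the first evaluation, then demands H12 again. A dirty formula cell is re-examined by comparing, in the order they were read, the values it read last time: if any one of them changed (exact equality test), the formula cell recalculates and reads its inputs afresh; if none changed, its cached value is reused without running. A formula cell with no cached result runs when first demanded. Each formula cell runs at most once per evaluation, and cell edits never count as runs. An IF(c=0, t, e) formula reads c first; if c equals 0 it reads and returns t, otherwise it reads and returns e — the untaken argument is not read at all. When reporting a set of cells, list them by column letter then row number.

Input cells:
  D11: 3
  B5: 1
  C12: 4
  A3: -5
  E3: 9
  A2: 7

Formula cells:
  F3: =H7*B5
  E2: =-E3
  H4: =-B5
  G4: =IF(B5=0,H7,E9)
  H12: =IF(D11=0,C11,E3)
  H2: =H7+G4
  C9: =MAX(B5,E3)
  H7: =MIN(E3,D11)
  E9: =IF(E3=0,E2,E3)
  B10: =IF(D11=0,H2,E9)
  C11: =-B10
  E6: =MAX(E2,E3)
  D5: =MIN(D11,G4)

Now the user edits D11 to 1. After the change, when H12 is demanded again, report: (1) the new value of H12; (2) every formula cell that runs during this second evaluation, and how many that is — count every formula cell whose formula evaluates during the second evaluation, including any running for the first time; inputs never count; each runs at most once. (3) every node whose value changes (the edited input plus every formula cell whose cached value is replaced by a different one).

Demanding H12 again yields 9.
1 formula cells run: H12.
The nodes whose values change: D11.

First demand of the output computes:
  H12 = IF(D11=0: D11=3 -> else branch E3) = 9

After the edit, cleaning proceeds:
  H12: a read changed (D11 3->1) — executes, giving 9 — identical to its old value.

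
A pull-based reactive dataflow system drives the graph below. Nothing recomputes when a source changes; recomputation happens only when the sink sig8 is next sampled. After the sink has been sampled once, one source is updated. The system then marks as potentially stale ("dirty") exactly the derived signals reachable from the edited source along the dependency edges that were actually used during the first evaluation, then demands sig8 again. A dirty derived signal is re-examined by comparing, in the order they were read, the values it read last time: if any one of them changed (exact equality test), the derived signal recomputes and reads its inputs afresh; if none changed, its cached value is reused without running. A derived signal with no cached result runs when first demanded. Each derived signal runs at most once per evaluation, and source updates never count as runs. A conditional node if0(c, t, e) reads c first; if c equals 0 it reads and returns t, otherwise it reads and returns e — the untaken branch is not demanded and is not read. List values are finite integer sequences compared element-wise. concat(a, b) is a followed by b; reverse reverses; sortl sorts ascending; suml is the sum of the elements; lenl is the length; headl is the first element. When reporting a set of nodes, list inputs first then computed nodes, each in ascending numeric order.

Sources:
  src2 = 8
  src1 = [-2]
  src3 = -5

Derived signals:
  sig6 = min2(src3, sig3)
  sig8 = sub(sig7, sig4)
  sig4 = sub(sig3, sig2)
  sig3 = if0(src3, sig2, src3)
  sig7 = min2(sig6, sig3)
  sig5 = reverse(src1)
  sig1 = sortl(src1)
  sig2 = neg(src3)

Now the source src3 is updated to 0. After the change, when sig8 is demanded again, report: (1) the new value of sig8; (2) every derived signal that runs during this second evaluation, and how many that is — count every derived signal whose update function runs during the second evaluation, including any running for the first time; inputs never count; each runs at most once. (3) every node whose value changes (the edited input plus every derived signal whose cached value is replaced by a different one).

First evaluation (everything demanded from the output):
  sig2 = neg(-5) = 5
  sig3 = if0(src3=-5 -> else branch src3) = -5
  sig4 = sub(-5, 5) = -10
  sig6 = min2(-5, -5) = -5
  sig7 = min2(-5, -5) = -5
  sig8 = sub(-5, -10) = 5

Propagation after the edit:
  sig2: runs — src3 -5->0; result 0.
  sig3: runs — src3 -5->0; src3 -5->0; result 0.
  sig4: runs — sig3 -5->0; sig2 5->0; result 0.
  sig6: runs — src3 -5->0; sig3 -5->0; result 0.
  sig7: runs — sig6 -5->0; sig3 -5->0; result 0.
  sig8: runs — sig7 -5->0; sig4 -10->0; result 0.

New value of sig8: 0.
Derived signals that run: sig2, sig3, sig4, sig6, sig7, sig8 — 6 in total.
Values that change: src3, sig2, sig3, sig4, sig6, sig7, sig8.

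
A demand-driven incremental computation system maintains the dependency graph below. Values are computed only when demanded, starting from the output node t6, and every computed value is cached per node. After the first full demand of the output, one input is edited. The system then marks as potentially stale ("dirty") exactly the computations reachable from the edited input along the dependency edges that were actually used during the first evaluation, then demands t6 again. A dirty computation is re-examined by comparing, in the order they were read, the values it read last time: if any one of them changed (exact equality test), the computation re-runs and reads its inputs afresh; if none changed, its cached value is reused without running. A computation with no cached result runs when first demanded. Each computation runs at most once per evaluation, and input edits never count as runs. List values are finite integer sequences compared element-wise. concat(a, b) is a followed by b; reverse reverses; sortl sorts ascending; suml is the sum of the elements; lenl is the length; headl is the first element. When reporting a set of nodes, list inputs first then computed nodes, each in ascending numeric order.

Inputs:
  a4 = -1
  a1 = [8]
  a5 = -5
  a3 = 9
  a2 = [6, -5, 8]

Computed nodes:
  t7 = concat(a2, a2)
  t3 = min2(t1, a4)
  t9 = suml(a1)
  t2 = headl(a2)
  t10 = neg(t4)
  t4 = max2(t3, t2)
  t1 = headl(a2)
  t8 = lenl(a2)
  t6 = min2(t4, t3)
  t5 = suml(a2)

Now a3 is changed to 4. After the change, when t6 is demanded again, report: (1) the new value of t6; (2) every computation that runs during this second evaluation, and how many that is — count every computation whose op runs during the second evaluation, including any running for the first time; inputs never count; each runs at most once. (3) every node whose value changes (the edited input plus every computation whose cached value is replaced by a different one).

New value of t6: -1.
Computations that run: none — 0 in total.
Values that change: a3.
Key observation: a3 is never demanded by the output, so the edit triggers no recomputation at all.

First evaluation (everything demanded from the output):
  t1 = headl([6, -5, 8]) = 6
  t2 = headl([6, -5, 8]) = 6
  t3 = min2(6, -1) = -1
  t4 = max2(-1, 6) = 6
  t6 = min2(6, -1) = -1

Propagation after the edit:
  a3 feeds no computation that the output demands — nothing is marked dirty and nothing runs.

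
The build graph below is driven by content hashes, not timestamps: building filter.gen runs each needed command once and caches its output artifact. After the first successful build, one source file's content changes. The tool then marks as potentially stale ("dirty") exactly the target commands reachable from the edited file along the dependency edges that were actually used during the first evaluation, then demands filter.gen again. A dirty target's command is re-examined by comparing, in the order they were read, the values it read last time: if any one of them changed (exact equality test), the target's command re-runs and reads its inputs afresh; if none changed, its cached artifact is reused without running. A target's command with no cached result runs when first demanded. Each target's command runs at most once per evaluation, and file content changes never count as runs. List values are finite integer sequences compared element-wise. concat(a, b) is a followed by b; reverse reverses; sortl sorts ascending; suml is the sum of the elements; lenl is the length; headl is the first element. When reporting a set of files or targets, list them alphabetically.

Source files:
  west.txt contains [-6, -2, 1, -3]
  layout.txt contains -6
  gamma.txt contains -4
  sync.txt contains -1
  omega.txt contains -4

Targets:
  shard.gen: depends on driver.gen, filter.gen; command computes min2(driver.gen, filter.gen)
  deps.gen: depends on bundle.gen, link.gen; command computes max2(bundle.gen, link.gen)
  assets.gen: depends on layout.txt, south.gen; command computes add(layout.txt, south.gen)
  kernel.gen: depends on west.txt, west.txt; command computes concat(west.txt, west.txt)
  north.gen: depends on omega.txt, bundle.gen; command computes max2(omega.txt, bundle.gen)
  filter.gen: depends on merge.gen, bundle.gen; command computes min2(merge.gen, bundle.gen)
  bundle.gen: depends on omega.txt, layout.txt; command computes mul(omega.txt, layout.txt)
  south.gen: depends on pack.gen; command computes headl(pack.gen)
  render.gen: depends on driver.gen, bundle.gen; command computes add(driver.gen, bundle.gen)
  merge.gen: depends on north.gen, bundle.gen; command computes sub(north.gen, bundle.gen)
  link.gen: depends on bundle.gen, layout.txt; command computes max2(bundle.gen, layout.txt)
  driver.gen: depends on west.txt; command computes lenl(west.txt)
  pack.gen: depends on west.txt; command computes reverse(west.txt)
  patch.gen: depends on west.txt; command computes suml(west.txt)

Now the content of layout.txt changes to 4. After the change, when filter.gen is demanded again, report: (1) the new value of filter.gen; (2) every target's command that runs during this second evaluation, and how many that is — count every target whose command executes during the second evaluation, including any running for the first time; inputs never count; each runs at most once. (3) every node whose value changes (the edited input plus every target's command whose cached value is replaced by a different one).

filter.gen now evaluates to -16.
Run set: bundle.gen, filter.gen, merge.gen, north.gen (4 run).
Changed values: bundle.gen, filter.gen, layout.txt, merge.gen, north.gen.

Initial pass — values computed on the first demand:
  bundle.gen = mul(-4, -6) = 24
  north.gen = max2(-4, 24) = 24
  merge.gen = sub(24, 24) = 0
  filter.gen = min2(0, 24) = 0

Second demand — change propagation:
  bundle.gen: re-runs because layout.txt -6->4; new result -16.
  north.gen: re-runs because bundle.gen 24->-16; new result -4.
  merge.gen: re-runs because north.gen 24->-4; bundle.gen 24->-16; new result 12.
  filter.gen: re-runs because merge.gen 0->12; bundle.gen 24->-16; new result -16.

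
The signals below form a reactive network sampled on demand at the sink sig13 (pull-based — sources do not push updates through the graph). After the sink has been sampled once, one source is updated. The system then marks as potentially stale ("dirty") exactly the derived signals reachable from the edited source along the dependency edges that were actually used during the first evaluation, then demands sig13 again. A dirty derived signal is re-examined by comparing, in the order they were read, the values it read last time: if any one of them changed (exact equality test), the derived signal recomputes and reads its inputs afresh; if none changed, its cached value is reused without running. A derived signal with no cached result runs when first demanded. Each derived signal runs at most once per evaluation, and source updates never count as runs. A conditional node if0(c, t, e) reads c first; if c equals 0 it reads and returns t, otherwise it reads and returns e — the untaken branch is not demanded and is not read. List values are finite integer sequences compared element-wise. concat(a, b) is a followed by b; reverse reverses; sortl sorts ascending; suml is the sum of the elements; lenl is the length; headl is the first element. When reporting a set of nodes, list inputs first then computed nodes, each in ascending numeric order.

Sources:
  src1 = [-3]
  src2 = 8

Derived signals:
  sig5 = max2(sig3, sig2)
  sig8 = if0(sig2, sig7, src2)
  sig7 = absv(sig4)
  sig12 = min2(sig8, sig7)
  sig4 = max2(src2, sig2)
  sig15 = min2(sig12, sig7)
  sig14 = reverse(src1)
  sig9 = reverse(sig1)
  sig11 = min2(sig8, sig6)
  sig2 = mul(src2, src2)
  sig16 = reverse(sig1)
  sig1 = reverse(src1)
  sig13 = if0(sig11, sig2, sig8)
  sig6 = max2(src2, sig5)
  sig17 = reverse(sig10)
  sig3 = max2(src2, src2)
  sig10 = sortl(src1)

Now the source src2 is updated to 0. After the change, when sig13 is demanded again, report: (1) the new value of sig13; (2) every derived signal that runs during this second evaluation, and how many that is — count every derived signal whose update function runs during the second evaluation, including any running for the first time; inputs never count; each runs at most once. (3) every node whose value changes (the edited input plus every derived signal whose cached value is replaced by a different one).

Initial pass — values computed on the first demand:
  sig2 = mul(8, 8) = 64
  sig3 = max2(8, 8) = 8
  sig5 = max2(8, 64) = 64
  sig6 = max2(8, 64) = 64
  sig8 = if0(sig2=64 -> else branch src2) = 8
  sig11 = min2(8, 64) = 8
  sig13 = if0(sig11=8 -> else branch sig8) = 8

Second demand — change propagation:
  sig2: re-runs because src2 8->0; src2 8->0; new result 0.
  sig3: re-runs because src2 8->0; src2 8->0; new result 0.
  sig4: newly demanded (no cache) — executes and yields 0.
  sig5: re-runs because sig3 8->0; sig2 64->0; new result 0.
  sig6: re-runs because src2 8->0; sig5 64->0; new result 0.
  sig7: newly demanded (no cache) — executes and yields 0.
  sig8: re-runs because sig2 64->0; src2 8->0; new result 0.
  sig11: re-runs because sig8 8->0; sig6 64->0; new result 0.
  sig13: re-runs because sig11 8->0; sig8 8->0; new result 0.

The important point: the flipped condition pulls in fresh nodes; sig4, sig7 run for the first time.

sig13 now evaluates to 0.
Run set: sig2, sig3, sig4, sig5, sig6, sig7, sig8, sig11, sig13 (9 run).
Changed values: src2, sig2, sig3, sig5, sig6, sig8, sig11, sig13.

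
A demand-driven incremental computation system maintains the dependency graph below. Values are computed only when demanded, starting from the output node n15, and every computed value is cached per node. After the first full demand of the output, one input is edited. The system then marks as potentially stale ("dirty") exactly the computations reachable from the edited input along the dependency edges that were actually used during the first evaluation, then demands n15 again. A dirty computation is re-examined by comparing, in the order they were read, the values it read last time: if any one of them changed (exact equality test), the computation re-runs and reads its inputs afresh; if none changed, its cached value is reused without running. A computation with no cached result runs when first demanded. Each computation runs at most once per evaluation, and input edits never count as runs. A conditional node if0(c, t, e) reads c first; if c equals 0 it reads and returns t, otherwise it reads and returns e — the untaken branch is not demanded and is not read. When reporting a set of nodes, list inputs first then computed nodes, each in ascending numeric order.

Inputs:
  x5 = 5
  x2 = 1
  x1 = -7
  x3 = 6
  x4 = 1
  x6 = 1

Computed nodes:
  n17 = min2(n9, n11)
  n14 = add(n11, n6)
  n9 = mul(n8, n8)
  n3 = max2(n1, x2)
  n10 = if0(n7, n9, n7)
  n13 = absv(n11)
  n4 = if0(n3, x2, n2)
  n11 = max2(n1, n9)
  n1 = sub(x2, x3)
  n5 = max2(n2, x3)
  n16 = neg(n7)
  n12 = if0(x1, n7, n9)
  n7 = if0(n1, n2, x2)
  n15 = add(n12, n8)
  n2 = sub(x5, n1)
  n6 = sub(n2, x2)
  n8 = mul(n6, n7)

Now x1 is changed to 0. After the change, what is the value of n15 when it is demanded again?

New value of n15: 10.

First evaluation (everything demanded from the output):
  n1 = sub(1, 6) = -5
  n2 = sub(5, -5) = 10
  n6 = sub(10, 1) = 9
  n7 = if0(n1=-5 -> else branch x2) = 1
  n8 = mul(9, 1) = 9
  n9 = mul(9, 9) = 81
  n12 = if0(x1=-7 -> else branch n9) = 81
  n15 = add(81, 9) = 90

Propagation after the edit:
  n12: runs — x1 -7->0; result 1.
  n15: runs — n12 81->1; result 10.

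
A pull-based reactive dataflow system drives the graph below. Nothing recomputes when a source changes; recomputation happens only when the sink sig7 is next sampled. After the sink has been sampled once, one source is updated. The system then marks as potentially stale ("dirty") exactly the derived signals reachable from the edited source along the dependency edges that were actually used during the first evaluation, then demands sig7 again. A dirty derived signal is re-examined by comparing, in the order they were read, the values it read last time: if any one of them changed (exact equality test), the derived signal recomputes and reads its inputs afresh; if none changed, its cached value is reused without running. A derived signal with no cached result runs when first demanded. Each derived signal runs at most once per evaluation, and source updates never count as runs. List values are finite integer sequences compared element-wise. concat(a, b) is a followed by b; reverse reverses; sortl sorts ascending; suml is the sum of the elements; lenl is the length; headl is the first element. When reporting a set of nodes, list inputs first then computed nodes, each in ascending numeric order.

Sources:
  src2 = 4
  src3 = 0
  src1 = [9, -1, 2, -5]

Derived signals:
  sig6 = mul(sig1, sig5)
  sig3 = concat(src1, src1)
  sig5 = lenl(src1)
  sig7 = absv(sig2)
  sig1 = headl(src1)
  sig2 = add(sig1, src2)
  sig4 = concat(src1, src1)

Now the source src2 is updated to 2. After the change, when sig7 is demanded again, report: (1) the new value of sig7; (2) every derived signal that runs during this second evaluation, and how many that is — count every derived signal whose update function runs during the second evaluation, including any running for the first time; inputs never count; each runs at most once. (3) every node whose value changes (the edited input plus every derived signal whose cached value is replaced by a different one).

New value of sig7: 11.
Derived signals that run: sig2, sig7 — 2 in total.
Values that change: src2, sig2, sig7.

First evaluation (everything demanded from the output):
  sig1 = headl([9, -1, 2, -5]) = 9
  sig2 = add(9, 4) = 13
  sig7 = absv(13) = 13

Propagation after the edit:
  sig2: runs — src2 4->2; result 11.
  sig7: runs — sig2 13->11; result 11.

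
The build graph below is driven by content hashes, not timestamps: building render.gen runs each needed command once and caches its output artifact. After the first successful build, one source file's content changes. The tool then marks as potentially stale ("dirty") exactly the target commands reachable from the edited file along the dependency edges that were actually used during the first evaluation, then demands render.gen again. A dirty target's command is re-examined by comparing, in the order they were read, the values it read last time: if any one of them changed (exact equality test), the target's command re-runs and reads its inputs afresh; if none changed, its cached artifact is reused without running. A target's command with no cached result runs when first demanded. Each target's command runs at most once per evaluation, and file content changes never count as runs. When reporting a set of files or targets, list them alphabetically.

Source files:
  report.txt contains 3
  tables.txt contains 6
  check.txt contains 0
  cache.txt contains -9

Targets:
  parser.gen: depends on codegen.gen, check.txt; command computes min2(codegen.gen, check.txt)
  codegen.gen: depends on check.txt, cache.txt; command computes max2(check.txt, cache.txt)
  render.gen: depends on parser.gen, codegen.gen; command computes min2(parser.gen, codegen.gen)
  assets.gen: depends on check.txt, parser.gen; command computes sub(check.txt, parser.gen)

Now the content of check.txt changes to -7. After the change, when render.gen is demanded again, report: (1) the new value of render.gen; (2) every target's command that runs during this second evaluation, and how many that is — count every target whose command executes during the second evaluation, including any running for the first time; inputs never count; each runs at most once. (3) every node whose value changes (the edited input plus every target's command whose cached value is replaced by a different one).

Initial pass — values computed on the first demand:
  codegen.gen = max2(0, -9) = 0
  parser.gen = min2(0, 0) = 0
  render.gen = min2(0, 0) = 0

Second demand — change propagation:
  codegen.gen: re-runs because check.txt 0->-7; new result -7.
  parser.gen: re-runs because codegen.gen 0->-7; check.txt 0->-7; new result -7.
  render.gen: re-runs because parser.gen 0->-7; codegen.gen 0->-7; new result -7.

render.gen now evaluates to -7.
Run set: codegen.gen, parser.gen, render.gen (3 run).
Changed values: check.txt, codegen.gen, parser.gen, render.gen.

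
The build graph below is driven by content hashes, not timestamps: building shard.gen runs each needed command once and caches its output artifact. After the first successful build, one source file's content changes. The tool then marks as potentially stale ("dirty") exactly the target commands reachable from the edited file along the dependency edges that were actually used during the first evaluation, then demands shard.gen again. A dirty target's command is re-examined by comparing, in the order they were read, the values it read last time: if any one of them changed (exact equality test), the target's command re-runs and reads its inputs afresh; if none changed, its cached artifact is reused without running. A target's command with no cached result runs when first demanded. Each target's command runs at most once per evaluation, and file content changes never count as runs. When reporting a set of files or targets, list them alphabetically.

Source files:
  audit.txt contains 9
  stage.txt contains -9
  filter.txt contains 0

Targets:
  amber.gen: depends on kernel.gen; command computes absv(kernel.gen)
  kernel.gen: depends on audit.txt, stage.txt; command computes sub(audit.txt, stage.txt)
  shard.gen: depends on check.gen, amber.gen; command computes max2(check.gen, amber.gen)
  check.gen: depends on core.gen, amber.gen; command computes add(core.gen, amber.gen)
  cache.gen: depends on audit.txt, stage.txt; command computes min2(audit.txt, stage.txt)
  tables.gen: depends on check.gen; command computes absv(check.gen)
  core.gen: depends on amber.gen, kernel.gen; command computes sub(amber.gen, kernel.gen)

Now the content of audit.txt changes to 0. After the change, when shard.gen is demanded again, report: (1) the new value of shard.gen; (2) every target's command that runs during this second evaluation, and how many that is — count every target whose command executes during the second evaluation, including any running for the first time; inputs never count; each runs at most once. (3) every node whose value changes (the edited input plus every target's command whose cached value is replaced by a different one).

Initial pass — values computed on the first demand:
  kernel.gen = sub(9, -9) = 18
  amber.gen = absv(18) = 18
  core.gen = sub(18, 18) = 0
  check.gen = add(0, 18) = 18
  shard.gen = max2(18, 18) = 18

Second demand — change propagation:
  kernel.gen: re-runs because audit.txt 9->0; new result 9.
  amber.gen: re-runs because kernel.gen 18->9; new result 9.
  core.gen: re-runs because amber.gen 18->9; kernel.gen 18->9; new result 0 (unchanged).
  check.gen: re-runs because amber.gen 18->9; new result 9.
  shard.gen: re-runs because check.gen 18->9; amber.gen 18->9; new result 9.

shard.gen now evaluates to 9.
Run set: amber.gen, check.gen, core.gen, kernel.gen, shard.gen (5 run).
Changed values: amber.gen, audit.txt, check.gen, kernel.gen, shard.gen.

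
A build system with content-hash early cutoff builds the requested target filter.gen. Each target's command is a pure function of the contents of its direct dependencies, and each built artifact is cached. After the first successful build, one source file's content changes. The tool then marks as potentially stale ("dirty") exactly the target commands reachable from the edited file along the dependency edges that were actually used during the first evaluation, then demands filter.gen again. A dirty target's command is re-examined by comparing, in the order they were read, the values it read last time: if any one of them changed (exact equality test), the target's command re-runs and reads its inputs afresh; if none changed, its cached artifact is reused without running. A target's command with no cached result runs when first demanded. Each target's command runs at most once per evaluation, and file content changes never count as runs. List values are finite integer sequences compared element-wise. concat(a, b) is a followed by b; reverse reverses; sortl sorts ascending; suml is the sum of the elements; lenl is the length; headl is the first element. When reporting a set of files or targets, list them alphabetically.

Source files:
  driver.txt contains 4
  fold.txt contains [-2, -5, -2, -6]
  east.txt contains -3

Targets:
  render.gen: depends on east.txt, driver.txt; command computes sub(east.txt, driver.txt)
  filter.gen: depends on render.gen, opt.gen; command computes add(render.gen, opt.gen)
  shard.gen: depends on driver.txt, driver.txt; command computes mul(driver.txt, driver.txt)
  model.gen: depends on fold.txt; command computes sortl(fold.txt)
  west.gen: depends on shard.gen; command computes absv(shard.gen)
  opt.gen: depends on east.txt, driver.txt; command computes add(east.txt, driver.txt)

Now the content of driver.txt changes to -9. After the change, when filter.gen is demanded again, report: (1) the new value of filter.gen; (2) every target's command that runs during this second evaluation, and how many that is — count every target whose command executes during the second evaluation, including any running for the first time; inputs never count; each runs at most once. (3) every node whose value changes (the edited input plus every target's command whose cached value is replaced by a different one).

First evaluation (everything demanded from the output):
  opt.gen = add(-3, 4) = 1
  render.gen = sub(-3, 4) = -7
  filter.gen = add(-7, 1) = -6

Propagation after the edit:
  opt.gen: runs — driver.txt 4->-9; result -12.
  render.gen: runs — driver.txt 4->-9; result 6.
  filter.gen: runs — render.gen -7->6; opt.gen 1->-12; result -6 (same value as before).

New value of filter.gen: -6.
Target commands that run: filter.gen, opt.gen, render.gen — 3 in total.
Values that change: driver.txt, opt.gen, render.gen.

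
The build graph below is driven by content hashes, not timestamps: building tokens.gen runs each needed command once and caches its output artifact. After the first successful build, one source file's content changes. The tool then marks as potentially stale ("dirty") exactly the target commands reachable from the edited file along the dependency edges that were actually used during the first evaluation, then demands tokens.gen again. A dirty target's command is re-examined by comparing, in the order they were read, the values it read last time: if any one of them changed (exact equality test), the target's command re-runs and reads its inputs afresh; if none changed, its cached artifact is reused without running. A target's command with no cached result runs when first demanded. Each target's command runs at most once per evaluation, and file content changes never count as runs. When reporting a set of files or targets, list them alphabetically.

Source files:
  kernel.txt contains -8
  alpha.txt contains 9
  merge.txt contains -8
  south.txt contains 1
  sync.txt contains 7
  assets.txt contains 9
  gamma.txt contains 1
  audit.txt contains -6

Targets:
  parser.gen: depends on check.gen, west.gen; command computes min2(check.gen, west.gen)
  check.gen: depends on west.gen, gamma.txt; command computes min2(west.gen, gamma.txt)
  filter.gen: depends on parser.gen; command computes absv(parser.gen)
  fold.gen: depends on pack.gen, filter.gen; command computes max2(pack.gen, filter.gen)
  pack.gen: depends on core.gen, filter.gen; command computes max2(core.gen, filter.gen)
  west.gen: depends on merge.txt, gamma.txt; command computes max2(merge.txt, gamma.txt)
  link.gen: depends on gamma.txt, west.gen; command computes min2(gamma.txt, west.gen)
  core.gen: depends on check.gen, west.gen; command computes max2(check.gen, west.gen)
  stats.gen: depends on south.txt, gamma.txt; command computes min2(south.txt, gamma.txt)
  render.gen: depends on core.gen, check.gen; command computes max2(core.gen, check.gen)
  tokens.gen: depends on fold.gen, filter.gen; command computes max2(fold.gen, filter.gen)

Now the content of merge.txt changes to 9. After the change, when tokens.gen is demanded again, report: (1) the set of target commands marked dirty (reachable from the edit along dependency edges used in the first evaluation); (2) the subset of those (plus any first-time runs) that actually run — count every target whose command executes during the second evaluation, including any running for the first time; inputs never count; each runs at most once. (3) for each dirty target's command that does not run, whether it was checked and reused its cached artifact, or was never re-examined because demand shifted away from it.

Dirty set: check.gen, core.gen, filter.gen, fold.gen, pack.gen, parser.gen, tokens.gen, west.gen.
Run set: check.gen, core.gen, fold.gen, pack.gen, parser.gen, tokens.gen, west.gen (7 run).
Re-examined without running (cache reused): filter.gen.
The important point: at filter.gen every value read last time is unchanged, so the dirty flag clears without a run.

Initial pass — values computed on the first demand:
  west.gen = max2(-8, 1) = 1
  check.gen = min2(1, 1) = 1
  core.gen = max2(1, 1) = 1
  parser.gen = min2(1, 1) = 1
  filter.gen = absv(1) = 1
  pack.gen = max2(1, 1) = 1
  fold.gen = max2(1, 1) = 1
  tokens.gen = max2(1, 1) = 1

Second demand — change propagation:
  west.gen: re-runs because merge.txt -8->9; new result 9.
  check.gen: re-runs because west.gen 1->9; new result 1 (unchanged).
  core.gen: re-runs because west.gen 1->9; new result 9.
  parser.gen: re-runs because west.gen 1->9; new result 1 (unchanged).
  filter.gen: re-examined; everything it read last time is the same (parser.gen unchanged) — cache 1 kept, no run.
  pack.gen: re-runs because core.gen 1->9; new result 9.
  fold.gen: re-runs because pack.gen 1->9; new result 9.
  tokens.gen: re-runs because fold.gen 1->9; new result 9.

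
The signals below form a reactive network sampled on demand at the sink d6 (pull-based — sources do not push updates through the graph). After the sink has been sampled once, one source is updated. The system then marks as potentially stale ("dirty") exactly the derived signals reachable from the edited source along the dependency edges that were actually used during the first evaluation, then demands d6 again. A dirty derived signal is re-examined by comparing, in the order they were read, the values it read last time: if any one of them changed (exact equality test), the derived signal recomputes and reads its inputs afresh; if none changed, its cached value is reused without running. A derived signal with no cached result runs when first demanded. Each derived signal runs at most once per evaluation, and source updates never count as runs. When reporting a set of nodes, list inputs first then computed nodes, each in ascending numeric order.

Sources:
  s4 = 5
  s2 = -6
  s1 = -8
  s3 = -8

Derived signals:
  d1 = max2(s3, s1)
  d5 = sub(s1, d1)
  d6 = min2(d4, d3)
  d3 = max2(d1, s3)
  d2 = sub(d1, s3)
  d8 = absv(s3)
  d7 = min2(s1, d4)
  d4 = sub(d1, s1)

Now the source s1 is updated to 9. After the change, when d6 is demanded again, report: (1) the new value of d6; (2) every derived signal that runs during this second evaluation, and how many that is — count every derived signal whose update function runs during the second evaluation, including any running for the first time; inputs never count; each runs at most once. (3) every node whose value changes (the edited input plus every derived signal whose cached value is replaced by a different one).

Initial pass — values computed on the first demand:
  d1 = max2(-8, -8) = -8
  d3 = max2(-8, -8) = -8
  d4 = sub(-8, -8) = 0
  d6 = min2(0, -8) = -8

Second demand — change propagation:
  d1: re-runs because s1 -8->9; new result 9.
  d3: re-runs because d1 -8->9; new result 9.
  d4: re-runs because d1 -8->9; s1 -8->9; new result 0 (unchanged).
  d6: re-runs because d3 -8->9; new result 0.

d6 now evaluates to 0.
Run set: d1, d3, d4, d6 (4 run).
Changed values: s1, d1, d3, d6.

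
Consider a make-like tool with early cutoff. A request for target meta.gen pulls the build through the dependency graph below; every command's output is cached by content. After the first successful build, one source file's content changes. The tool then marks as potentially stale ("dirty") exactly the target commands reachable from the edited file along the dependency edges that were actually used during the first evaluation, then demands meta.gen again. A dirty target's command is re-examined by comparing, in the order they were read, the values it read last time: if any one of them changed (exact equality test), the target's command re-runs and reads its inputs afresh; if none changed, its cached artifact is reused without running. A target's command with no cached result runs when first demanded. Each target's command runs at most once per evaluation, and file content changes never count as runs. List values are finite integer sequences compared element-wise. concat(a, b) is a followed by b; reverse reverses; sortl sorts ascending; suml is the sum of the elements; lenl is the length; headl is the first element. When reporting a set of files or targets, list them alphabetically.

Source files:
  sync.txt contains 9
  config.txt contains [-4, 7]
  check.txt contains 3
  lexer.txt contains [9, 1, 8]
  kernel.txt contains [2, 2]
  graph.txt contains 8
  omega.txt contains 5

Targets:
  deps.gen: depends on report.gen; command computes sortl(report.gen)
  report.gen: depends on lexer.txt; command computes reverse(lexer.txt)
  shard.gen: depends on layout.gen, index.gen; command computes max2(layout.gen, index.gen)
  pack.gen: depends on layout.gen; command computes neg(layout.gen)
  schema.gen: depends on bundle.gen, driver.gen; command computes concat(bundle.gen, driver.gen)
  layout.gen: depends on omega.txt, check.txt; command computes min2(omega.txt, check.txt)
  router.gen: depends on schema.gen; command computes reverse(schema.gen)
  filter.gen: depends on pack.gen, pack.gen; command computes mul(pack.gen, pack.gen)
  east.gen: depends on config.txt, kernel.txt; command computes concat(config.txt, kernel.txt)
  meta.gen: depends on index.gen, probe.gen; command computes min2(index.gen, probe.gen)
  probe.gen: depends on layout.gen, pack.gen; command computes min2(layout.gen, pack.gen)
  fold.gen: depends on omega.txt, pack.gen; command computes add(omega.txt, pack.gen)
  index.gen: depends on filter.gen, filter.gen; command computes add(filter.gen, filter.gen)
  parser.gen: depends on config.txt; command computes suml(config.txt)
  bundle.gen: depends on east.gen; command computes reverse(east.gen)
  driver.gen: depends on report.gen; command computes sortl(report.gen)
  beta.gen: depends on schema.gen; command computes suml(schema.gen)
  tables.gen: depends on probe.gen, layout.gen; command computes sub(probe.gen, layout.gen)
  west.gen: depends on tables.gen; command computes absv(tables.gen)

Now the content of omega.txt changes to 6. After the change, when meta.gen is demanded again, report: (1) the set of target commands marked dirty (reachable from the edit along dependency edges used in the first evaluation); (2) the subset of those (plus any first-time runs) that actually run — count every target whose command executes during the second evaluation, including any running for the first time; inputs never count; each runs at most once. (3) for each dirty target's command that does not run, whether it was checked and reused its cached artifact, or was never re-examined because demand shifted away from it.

The edit dirties: filter.gen, index.gen, layout.gen, meta.gen, pack.gen, probe.gen.
1 target commands run: layout.gen.
Cache hits after checking: filter.gen, index.gen, meta.gen, pack.gen, probe.gen.
Note the absorption at layout.gen: it re-runs yet its value is the same, leaving the output's value untouched.

First demand of the output computes:
  layout.gen = min2(5, 3) = 3
  pack.gen = neg(3) = -3
  filter.gen = mul(-3, -3) = 9
  index.gen = add(9, 9) = 18
  probe.gen = min2(3, -3) = -3
  meta.gen = min2(18, -3) = -3

After the edit, cleaning proceeds:
  layout.gen: a read changed (omega.txt 5->6) — executes, giving 3 — identical to its old value.
  pack.gen: dirty, but its reads are unchanged (layout.gen unchanged); cached -3 stands.
  filter.gen: dirty, but its reads are unchanged (pack.gen unchanged, pack.gen unchanged); cached 9 stands.
  index.gen: dirty, but its reads are unchanged (filter.gen unchanged, filter.gen unchanged); cached 18 stands.
  probe.gen: dirty, but its reads are unchanged (layout.gen unchanged, pack.gen unchanged); cached -3 stands.
  meta.gen: dirty, but its reads are unchanged (index.gen unchanged, probe.gen unchanged); cached -3 stands.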